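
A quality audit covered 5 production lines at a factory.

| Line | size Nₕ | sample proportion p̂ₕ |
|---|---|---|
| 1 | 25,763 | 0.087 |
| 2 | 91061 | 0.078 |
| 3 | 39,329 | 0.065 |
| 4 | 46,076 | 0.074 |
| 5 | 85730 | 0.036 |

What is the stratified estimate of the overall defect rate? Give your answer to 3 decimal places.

0.064

N = 25763 + 91061 + 39329 + 46076 + 85730 = 287959.
Overall proportion = Σ (Nₕ/N)·p̂ₕ.
Σ Nₕp̂ₕ = 2241.381 + 7102.758 + 2556.385 + 3409.624 + 3086.28 = 18396.428.
18396.428 / 287959 = 0.06389... → 0.064.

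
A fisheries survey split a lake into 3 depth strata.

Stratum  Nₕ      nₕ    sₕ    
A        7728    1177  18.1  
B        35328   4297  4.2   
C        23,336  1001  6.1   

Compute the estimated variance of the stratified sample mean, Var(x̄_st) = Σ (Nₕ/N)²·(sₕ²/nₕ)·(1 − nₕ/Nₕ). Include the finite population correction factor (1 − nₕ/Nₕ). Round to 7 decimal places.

0.0086133

N = 66392. Term for each stratum: Wₕ²sₕ²/nₕ·(1−nₕ/Nₕ).
Var(x̄_st) = 0.0031968621 + 0.0010209784 + 0.0043954816 = 0.0086133220 → 0.0086133.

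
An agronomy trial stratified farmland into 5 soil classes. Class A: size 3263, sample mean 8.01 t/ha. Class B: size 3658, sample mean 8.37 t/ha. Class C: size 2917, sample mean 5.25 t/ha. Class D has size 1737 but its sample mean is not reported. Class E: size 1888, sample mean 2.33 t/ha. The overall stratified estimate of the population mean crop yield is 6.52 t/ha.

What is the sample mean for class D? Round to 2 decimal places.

Σ Nₕx̄ₕ = N·μ, so 1737·x̄_D = 13463·6.52 − (3263·8.01 + 3658·8.37 + 2917·5.25 + 1888·2.33).
= 87778.76 − 76467.38 = 11311.38.
x̄_D = 11311.38 / 1737 = 6.5120... → 6.51.

6.51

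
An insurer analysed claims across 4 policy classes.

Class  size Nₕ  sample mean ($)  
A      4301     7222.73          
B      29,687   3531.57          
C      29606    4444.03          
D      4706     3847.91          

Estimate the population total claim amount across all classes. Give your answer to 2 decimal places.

285584896.96

A: 4301·7222.73 = 31064961.73
B: 29687·3531.57 = 104841718.59
C: 29606·4444.03 = 131569952.18
D: 4706·3847.91 = 18108264.46
τ̂ = Σ Nₕx̄ₕ = 285584896.96.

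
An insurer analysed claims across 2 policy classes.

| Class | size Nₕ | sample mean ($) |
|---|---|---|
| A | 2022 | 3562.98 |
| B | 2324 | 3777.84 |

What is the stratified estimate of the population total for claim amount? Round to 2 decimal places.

Population total = Σ Nₕ·x̄ₕ (each stratum's size times its mean).
2022·3562.98 + 2324·3777.84 = 7204345.56 + 8779700.16 = 15984045.72.

15984045.72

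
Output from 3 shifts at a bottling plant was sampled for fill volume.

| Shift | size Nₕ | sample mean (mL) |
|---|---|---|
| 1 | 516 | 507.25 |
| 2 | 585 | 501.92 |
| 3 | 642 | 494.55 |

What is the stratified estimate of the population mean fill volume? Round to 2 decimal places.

N = 516 + 585 + 642 = 1743.
Weight each subgroup mean by Nₕ/N and sum.
Σ Nₕx̄ₕ = 516·507.25 + 585·501.92 + 642·494.55 = 261741 + 293623.2 + 317501.1 = 872865.3.
Divide by N: 872865.3 / 1743 = 500.7833... → 500.78.

500.78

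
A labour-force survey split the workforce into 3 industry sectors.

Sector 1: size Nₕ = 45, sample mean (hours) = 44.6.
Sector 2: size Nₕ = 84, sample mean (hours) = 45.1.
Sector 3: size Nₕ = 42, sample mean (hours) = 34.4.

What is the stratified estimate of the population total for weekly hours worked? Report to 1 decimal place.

7240.2

1: 45·44.6 = 2007
2: 84·45.1 = 3788.4
3: 42·34.4 = 1444.8
τ̂ = Σ Nₕx̄ₕ = 7240.2.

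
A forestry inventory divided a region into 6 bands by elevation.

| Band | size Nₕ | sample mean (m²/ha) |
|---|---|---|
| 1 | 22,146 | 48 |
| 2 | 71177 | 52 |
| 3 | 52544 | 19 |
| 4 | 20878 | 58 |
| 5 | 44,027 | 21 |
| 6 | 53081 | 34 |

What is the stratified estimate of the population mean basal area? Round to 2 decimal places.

36.77

N = 22146 + 71177 + 52544 + 20878 + 44027 + 53081 = 263853.
Weight each subgroup mean by Nₕ/N and sum.
Σ Nₕx̄ₕ = 22146·48 + 71177·52 + 52544·19 + 20878·58 + 44027·21 + 53081·34 = 1063008 + 3701204 + 998336 + 1210924 + 924567 + 1804754 = 9702793.
Divide by N: 9702793 / 263853 = 36.7735... → 36.77.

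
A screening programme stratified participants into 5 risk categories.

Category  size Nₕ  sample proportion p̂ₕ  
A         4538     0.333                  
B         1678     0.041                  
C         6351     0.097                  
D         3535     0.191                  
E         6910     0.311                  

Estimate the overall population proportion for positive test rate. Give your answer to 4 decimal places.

0.2182

Wₕ = Nₕ/N with N = 23012: 0.1972, 0.0729, 0.2760, 0.1536, 0.3003.
p̂_st = 0.1972·0.333 + 0.0729·0.041 + 0.2760·0.097 + 0.1536·0.191 + 0.3003·0.311 ≈ 0.218155... → 0.2182.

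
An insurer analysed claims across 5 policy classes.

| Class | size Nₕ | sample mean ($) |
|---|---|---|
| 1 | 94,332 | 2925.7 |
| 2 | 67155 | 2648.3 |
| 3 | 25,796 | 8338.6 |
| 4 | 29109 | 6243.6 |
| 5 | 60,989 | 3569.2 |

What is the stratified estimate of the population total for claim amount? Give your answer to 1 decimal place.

1068363135.7

Population total = Σ Nₕ·x̄ₕ (each stratum's size times its mean).
94332·2925.7 + 67155·2648.3 + 25796·8338.6 + 29109·6243.6 + 60989·3569.2 = 275987132.4 + 177846586.5 + 215102525.6 + 181744952.4 + 217681938.8 = 1068363135.7.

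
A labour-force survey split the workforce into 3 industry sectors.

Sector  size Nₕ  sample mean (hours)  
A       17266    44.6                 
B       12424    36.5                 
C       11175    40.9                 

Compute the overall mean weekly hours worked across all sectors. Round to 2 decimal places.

N = 17266 + 12424 + 11175 = 40865.
Weight each subgroup mean by Nₕ/N and sum.
Σ Nₕx̄ₕ = 17266·44.6 + 12424·36.5 + 11175·40.9 = 770063.6 + 453476 + 457057.5 = 1680597.1.
Divide by N: 1680597.1 / 40865 = 41.1256... → 41.13.

41.13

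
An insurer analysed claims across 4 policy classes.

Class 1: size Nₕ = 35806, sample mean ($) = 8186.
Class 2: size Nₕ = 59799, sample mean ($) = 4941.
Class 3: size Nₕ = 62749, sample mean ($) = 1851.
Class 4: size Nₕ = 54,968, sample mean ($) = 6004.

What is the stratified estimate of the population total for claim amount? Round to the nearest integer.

Population total = Σ Nₕ·x̄ₕ (each stratum's size times its mean).
35806·8186 + 59799·4941 + 62749·1851 + 54968·6004 = 293107916 + 295466859 + 116148399 + 330027872 = 1034751046.

1034751046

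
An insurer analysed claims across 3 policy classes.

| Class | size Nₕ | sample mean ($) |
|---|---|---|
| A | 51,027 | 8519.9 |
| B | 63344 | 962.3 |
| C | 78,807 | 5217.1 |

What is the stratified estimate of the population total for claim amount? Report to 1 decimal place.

906844868.2

A: 51027·8519.9 = 434744937.3
B: 63344·962.3 = 60955931.2
C: 78807·5217.1 = 411143999.7
τ̂ = Σ Nₕx̄ₕ = 906844868.2.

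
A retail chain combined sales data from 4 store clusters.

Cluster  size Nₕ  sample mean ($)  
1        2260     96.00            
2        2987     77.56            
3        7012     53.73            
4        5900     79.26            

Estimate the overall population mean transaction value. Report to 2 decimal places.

N = 18159; weights Wₕ = Nₕ/N = (0.1245, 0.1645, 0.3861, 0.3249).
x̄_st = Σ Wₕ·x̄ₕ = 0.1245·96.00 + 0.1645·77.56 + 0.3861·53.73 + 0.3249·79.26 ≈ 71.2055...
→ 71.21.

71.21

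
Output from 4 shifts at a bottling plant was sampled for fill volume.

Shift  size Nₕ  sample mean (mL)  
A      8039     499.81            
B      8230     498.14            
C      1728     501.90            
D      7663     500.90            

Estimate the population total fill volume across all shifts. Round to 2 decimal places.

12823344.69

Estimate total by summing Nₕ·x̄ₕ over strata.
8039·499.81 + 8230·498.14 + 1728·501.90 + 7663·500.90 = 4017972.59 + 4099692.2 + 867283.2 + 3838396.7 = 12823344.69.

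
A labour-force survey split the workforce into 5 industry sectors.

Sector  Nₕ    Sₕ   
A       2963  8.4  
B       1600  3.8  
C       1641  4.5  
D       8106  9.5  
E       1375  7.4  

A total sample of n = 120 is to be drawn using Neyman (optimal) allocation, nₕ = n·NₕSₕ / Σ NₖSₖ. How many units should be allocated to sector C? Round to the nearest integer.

Σ NₕSₕ = 2963·8.4 + 1600·3.8 + 1641·4.5 + 8106·9.5 + 1375·7.4 = 125535.7.
Share for C: 7384.5/125535.7 = 0.05882.
n_C = 120 × 0.05882 = 7.059... → 7.

7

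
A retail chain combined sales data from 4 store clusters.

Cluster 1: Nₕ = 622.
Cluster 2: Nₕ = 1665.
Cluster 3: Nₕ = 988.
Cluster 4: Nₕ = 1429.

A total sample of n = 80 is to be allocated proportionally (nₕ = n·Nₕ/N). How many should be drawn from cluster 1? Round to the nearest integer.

11

N = 622 + 1665 + 988 + 1429 = 4704.
n_1 = 80·622/4704 = 10.578... → 11.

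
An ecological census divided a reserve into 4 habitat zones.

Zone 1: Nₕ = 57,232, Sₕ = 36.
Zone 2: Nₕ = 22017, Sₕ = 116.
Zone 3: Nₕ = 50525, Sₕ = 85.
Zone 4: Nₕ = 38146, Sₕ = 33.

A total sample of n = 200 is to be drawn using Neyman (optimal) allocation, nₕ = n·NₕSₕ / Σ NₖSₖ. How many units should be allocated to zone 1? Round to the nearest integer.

41

1: NₕSₕ = 57232·36 = 2060352
2: NₕSₕ = 22017·116 = 2553972
3: NₕSₕ = 50525·85 = 4294625
4: NₕSₕ = 38146·33 = 1258818
Σ NₕSₕ = 10167767.
n_1 = 200·2060352/10167767 = 40.527... → 41.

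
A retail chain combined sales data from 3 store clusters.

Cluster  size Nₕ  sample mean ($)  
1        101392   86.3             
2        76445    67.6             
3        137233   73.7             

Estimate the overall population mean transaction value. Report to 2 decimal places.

x̄_st = (Σ Nₕx̄ₕ) / (Σ Nₕ) = (101392·86.3 + 76445·67.6 + 137233·73.7) / 315070
= 24031883.7 / 315070 = 76.2747... → 76.27.

76.27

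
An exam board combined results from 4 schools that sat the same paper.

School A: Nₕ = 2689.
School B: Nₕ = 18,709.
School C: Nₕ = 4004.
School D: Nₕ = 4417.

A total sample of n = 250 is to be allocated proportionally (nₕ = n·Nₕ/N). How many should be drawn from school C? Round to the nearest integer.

N = 2689 + 18709 + 4004 + 4417 = 29819.
n_C = 250·4004/29819 = 33.569... → 34.

34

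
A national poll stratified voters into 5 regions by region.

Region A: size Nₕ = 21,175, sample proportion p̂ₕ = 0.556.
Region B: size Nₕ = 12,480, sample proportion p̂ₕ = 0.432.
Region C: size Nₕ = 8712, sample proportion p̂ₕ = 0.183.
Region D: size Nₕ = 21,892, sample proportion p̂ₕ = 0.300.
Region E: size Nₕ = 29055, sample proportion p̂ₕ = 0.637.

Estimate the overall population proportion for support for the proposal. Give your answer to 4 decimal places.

N = 21175 + 12480 + 8712 + 21892 + 29055 = 93314.
Overall proportion = Σ (Nₕ/N)·p̂ₕ.
Σ Nₕp̂ₕ = 11773.3 + 5391.36 + 1594.296 + 6567.6 + 18508.035 = 43834.591.
43834.591 / 93314 = 0.469754... → 0.4698.

0.4698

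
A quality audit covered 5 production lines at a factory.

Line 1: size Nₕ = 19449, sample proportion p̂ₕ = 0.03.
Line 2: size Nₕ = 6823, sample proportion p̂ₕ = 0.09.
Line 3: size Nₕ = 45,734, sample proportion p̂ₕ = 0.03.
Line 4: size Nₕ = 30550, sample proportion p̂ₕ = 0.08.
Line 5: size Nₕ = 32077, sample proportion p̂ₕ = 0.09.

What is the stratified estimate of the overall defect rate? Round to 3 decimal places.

Wₕ = Nₕ/N with N = 134633: 0.1445, 0.0507, 0.3397, 0.2269, 0.2383.
p̂_st = 0.1445·0.03 + 0.0507·0.09 + 0.3397·0.03 + 0.2269·0.08 + 0.2383·0.09 ≈ 0.05868... → 0.059.

0.059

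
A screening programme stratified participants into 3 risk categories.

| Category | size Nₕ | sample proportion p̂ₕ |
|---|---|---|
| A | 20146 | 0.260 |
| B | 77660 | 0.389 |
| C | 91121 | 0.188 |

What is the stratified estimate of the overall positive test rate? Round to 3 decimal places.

0.278

Wₕ = Nₕ/N with N = 188927: 0.1066, 0.4111, 0.4823.
p̂_st = 0.1066·0.260 + 0.4111·0.389 + 0.4823·0.188 ≈ 0.27830... → 0.278.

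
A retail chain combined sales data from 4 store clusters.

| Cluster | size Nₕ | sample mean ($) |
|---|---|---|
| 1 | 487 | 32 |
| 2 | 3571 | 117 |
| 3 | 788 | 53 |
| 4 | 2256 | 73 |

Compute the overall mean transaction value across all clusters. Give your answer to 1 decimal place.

x̄_st = (Σ Nₕx̄ₕ) / (Σ Nₕ) = (487·32 + 3571·117 + 788·53 + 2256·73) / 7102
= 639843 / 7102 = 90.093... → 90.1.

90.1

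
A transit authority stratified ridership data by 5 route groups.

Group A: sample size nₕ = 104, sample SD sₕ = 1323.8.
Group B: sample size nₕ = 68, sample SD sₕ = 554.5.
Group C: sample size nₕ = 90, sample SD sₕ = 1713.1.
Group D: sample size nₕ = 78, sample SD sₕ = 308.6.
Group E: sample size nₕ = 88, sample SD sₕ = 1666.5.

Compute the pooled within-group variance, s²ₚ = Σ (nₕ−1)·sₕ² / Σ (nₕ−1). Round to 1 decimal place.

1681425.9

Degrees of freedom: 103 + 67 + 89 + 77 + 87 = 423.
Σ(nₕ−1)sₕ² = 103·1752446.44 + 67·307470.25 + 89·2934711.61 + 77·95233.96 + 87·2777222.25 = 711243174.03.
s²ₚ = 711243174.03 / 423 = 1681425.943... → 1681425.9.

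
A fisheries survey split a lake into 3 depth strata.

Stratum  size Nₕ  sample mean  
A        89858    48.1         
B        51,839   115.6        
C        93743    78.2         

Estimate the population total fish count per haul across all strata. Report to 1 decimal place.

A: 89858·48.1 = 4322169.8
B: 51839·115.6 = 5992588.4
C: 93743·78.2 = 7330702.6
τ̂ = Σ Nₕx̄ₕ = 17645460.8.

17645460.8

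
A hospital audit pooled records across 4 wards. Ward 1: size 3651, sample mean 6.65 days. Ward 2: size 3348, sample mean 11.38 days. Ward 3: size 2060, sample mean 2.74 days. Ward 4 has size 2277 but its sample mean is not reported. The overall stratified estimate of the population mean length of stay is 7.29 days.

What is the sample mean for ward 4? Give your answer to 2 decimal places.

Σ Nₕx̄ₕ = N·μ, so 2277·x̄_4 = 11336·7.29 − (3651·6.65 + 3348·11.38 + 2060·2.74).
= 82639.44 − 68023.79 = 14615.65.
x̄_4 = 14615.65 / 2277 = 6.4188... → 6.42.

6.42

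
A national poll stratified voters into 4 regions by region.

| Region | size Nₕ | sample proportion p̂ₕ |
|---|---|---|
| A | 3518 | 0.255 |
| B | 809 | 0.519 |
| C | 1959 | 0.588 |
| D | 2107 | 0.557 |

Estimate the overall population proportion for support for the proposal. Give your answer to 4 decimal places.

0.4340

Wₕ = Nₕ/N with N = 8393: 0.4192, 0.0964, 0.2334, 0.2510.
p̂_st = 0.4192·0.255 + 0.0964·0.519 + 0.2334·0.588 + 0.2510·0.557 ≈ 0.433987... → 0.4340.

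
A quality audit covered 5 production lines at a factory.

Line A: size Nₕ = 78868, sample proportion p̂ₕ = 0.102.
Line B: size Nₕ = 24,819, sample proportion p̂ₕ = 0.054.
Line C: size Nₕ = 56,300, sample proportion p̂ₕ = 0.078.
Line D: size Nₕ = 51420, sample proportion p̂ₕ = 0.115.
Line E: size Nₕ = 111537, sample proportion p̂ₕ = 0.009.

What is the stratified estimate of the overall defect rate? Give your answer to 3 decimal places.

N = 78868 + 24819 + 56300 + 51420 + 111537 = 322944.
Overall proportion = Σ (Nₕ/N)·p̂ₕ.
Σ Nₕp̂ₕ = 8044.536 + 1340.226 + 4391.4 + 5913.3 + 1003.833 = 20693.295.
20693.295 / 322944 = 0.06408... → 0.064.

0.064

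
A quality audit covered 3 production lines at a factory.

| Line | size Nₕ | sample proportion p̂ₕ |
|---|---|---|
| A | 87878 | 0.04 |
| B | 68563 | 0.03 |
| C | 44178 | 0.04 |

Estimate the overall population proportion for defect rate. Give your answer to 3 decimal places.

0.037

Wₕ = Nₕ/N with N = 200619: 0.4380, 0.3418, 0.2202.
p̂_st = 0.4380·0.04 + 0.3418·0.03 + 0.2202·0.04 ≈ 0.03658... → 0.037.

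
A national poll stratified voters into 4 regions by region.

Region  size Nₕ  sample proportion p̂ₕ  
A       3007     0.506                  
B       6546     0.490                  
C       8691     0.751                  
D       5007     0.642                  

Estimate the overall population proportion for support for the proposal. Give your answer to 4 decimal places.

N = 3007 + 6546 + 8691 + 5007 = 23251.
Overall proportion = Σ (Nₕ/N)·p̂ₕ.
Σ Nₕp̂ₕ = 1521.542 + 3207.54 + 6526.941 + 3214.494 = 14470.517.
14470.517 / 23251 = 0.622361... → 0.6224.

0.6224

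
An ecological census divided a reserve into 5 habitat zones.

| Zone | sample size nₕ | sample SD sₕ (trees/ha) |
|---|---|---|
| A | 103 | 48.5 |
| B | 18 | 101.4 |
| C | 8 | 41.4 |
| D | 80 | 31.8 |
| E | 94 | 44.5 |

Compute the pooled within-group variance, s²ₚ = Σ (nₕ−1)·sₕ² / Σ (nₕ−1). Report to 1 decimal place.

A: (103−1)·48.5² = 102·2352.25 = 239929.5
B: (18−1)·101.4² = 17·10281.96 = 174793.32
C: (8−1)·41.4² = 7·1713.96 = 11997.72
D: (80−1)·31.8² = 79·1011.24 = 79887.96
E: (94−1)·44.5² = 93·1980.25 = 184163.25
Numerator = 690771.75; denominator = Σ(nₕ−1) = 298.
s²ₚ = 690771.75/298 = 2318.026... → 2318.0.

2318.0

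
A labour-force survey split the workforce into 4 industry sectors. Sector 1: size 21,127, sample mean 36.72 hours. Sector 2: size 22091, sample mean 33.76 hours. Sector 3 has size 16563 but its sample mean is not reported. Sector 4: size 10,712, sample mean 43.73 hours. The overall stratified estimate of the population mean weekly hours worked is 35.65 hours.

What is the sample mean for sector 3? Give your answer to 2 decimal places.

31.58

N = 21127 + 22091 + 16563 + 10712 = 70493.
Overall total = μ·N = 35.65·70493 = 2513075.45.
Subtract the known strata: 21127·36.72 + 22091·33.76 + 10712·43.73 = 1990011.36.
Remaining total for sector 3: 2513075.45 − 1990011.36 = 523064.09.
Divide by its size: 523064.09 / 16563 = 31.5803... → 31.58.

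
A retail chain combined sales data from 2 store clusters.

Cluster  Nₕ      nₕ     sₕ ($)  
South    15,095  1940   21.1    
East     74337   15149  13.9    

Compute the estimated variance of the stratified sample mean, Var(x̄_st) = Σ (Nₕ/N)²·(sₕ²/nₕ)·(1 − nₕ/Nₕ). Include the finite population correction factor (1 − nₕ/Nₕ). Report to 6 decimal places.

0.012714

N = 89432. Term for each stratum: Wₕ²sₕ²/nₕ·(1−nₕ/Nₕ).
Var(x̄_st) = 0.005697722 + 0.007016143 = 0.012713865 → 0.012714.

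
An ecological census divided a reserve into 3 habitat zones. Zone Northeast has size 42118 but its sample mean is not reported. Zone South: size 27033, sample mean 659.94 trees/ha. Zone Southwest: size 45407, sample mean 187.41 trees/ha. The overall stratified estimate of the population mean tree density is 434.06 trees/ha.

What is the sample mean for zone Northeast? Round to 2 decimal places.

N = 42118 + 27033 + 45407 = 114558.
Overall total = μ·N = 434.06·114558 = 49725045.48.
Subtract the known strata: 27033·659.94 + 45407·187.41 = 26349883.89.
Remaining total for zone Northeast: 49725045.48 − 26349883.89 = 23375161.59.
Divide by its size: 23375161.59 / 42118 = 554.9922... → 554.99.

554.99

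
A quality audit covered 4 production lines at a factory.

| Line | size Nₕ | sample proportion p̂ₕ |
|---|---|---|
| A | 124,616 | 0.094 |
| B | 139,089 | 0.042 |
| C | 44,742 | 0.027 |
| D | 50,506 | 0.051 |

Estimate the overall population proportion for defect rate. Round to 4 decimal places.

0.0594

N = 124616 + 139089 + 44742 + 50506 = 358953.
Overall proportion = Σ (Nₕ/N)·p̂ₕ.
Σ Nₕp̂ₕ = 11713.904 + 5841.738 + 1208.034 + 2575.806 = 21339.482.
21339.482 / 358953 = 0.059449... → 0.0594.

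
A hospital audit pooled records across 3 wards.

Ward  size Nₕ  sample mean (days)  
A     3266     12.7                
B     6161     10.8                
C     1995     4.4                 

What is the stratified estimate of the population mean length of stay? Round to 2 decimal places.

10.23

x̄_st = (Σ Nₕx̄ₕ) / (Σ Nₕ) = (3266·12.7 + 6161·10.8 + 1995·4.4) / 11422
= 116795 / 11422 = 10.2254... → 10.23.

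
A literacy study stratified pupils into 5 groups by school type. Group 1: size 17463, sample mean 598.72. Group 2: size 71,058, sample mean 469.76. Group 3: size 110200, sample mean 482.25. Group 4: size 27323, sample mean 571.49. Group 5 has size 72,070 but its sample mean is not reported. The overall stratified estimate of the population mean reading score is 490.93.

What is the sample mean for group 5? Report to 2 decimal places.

468.42

Σ Nₕx̄ₕ = N·μ, so 72070·x̄_5 = 298114·490.93 − (17463·598.72 + 71058·469.76 + 110200·482.25 + 27323·571.49).
= 146353106.02 − 112594424.71 = 33758681.31.
x̄_5 = 33758681.31 / 72070 = 468.4152... → 468.42.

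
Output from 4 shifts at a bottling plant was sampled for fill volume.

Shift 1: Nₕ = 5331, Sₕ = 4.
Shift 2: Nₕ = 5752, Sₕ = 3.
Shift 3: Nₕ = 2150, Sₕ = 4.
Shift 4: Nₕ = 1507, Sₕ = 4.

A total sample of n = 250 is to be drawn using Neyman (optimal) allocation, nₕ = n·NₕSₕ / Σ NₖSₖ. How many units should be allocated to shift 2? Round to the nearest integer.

1: NₕSₕ = 5331·4 = 21324
2: NₕSₕ = 5752·3 = 17256
3: NₕSₕ = 2150·4 = 8600
4: NₕSₕ = 1507·4 = 6028
Σ NₕSₕ = 53208.
n_2 = 250·17256/53208 = 81.078... → 81.

81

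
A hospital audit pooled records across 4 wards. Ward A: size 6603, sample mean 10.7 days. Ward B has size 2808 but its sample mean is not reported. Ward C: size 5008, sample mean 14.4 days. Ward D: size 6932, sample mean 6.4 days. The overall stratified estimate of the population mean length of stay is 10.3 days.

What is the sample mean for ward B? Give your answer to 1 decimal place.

11.7

Σ Nₕx̄ₕ = N·μ, so 2808·x̄_B = 21351·10.3 − (6603·10.7 + 5008·14.4 + 6932·6.4).
= 219915.3 − 187132.1 = 32783.2.
x̄_B = 32783.2 / 2808 = 11.675... → 11.7.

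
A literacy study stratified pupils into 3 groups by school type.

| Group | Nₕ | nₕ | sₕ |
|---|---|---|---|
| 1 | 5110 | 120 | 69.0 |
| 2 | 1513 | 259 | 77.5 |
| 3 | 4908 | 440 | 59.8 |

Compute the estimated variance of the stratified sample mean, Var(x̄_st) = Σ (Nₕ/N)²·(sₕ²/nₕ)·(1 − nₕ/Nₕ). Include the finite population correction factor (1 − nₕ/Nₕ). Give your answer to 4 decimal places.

9.2799

N = 11531. Term for each stratum: Wₕ²sₕ²/nₕ·(1−nₕ/Nₕ).
Var(x̄_st) = 7.6085945 + 0.3309072 + 1.3403971 = 9.2798987 → 9.2799.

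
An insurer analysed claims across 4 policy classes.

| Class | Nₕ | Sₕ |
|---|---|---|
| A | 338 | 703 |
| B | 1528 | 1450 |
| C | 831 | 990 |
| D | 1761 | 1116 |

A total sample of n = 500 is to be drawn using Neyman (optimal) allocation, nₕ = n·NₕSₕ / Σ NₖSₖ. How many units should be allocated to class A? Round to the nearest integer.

A: NₕSₕ = 338·703 = 237614
B: NₕSₕ = 1528·1450 = 2215600
C: NₕSₕ = 831·990 = 822690
D: NₕSₕ = 1761·1116 = 1965276
Σ NₕSₕ = 5241180.
n_A = 500·237614/5241180 = 22.668... → 23.

23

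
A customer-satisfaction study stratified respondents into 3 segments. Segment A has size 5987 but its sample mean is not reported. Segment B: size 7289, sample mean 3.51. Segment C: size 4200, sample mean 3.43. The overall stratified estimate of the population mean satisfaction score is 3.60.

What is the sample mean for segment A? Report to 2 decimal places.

3.83

N = 5987 + 7289 + 4200 = 17476.
Overall total = μ·N = 3.60·17476 = 62913.6.
Subtract the known strata: 7289·3.51 + 4200·3.43 = 39990.39.
Remaining total for segment A: 62913.6 − 39990.39 = 22923.21.
Divide by its size: 22923.21 / 5987 = 3.8288... → 3.83.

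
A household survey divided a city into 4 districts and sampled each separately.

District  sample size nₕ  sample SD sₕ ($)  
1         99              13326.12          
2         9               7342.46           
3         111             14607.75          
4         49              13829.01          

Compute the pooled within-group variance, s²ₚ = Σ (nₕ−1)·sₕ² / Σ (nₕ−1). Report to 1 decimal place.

191237737.4

Degrees of freedom: 98 + 8 + 110 + 48 = 264.
Σ(nₕ−1)sₕ² = 98·177585474.2544 + 8·53911718.8516 + 110·213386360.0625 + 48·191241517.5801 = 50486762678.4638.
s²ₚ = 50486762678.4638 / 264 = 191237737.418... → 191237737.4.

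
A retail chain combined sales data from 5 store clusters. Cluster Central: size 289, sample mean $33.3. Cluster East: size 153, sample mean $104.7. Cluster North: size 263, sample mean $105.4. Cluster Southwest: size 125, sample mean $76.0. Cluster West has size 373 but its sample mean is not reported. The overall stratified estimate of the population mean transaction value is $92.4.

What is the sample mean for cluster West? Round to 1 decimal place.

Σ Nₕx̄ₕ = N·μ, so 373·x̄_West = 1203·92.4 − (289·33.3 + 153·104.7 + 263·105.4 + 125·76.0).
= 111157.2 − 62863 = 48294.2.
x̄_West = 48294.2 / 373 = 129.475... → 129.5.

129.5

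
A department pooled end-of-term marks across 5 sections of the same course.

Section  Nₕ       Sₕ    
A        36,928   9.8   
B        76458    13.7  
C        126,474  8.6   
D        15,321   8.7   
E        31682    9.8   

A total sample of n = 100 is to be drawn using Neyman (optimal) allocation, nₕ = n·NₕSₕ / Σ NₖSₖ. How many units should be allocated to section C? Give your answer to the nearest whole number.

37

Σ NₕSₕ = 36928·9.8 + 76458·13.7 + 126474·8.6 + 15321·8.7 + 31682·9.8 = 2940821.7.
Share for C: 1087676.4/2940821.7 = 0.36985.
n_C = 100 × 0.36985 = 36.985... → 37.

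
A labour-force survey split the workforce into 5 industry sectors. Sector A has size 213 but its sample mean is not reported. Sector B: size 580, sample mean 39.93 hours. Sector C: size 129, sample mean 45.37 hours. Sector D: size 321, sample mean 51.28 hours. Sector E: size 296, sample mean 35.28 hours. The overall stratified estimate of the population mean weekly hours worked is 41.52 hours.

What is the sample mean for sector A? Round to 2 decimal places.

37.48

N = 213 + 580 + 129 + 321 + 296 = 1539.
Overall total = μ·N = 41.52·1539 = 63899.28.
Subtract the known strata: 580·39.93 + 129·45.37 + 321·51.28 + 296·35.28 = 55915.89.
Remaining total for sector A: 63899.28 − 55915.89 = 7983.39.
Divide by its size: 7983.39 / 213 = 37.4807... → 37.48.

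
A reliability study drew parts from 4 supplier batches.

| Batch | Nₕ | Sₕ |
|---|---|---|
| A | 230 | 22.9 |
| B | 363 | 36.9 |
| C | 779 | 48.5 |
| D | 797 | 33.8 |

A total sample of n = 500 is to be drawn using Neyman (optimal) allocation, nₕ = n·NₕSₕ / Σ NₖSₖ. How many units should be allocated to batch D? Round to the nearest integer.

162

Σ NₕSₕ = 230·22.9 + 363·36.9 + 779·48.5 + 797·33.8 = 83381.8.
Share for D: 26938.6/83381.8 = 0.32308.
n_D = 500 × 0.32308 = 161.538... → 162.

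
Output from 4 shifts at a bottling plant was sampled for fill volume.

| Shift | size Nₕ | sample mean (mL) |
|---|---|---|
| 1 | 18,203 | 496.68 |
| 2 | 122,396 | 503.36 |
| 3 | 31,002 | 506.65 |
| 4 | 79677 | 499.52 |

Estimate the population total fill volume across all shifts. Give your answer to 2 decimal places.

Population total = Σ Nₕ·x̄ₕ (each stratum's size times its mean).
18203·496.68 + 122396·503.36 + 31002·506.65 + 79677·499.52 = 9041066.04 + 61609250.56 + 15707163.3 + 39800255.04 = 126157734.94.

126157734.94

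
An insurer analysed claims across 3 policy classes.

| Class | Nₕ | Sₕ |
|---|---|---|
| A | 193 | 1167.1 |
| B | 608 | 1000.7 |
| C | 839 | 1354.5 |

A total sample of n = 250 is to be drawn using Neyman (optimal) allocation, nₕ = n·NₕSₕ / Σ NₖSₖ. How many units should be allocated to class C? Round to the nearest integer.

144

A: NₕSₕ = 193·1167.1 = 225250.3
B: NₕSₕ = 608·1000.7 = 608425.6
C: NₕSₕ = 839·1354.5 = 1136425.5
Σ NₕSₕ = 1970101.4.
n_C = 250·1136425.5/1970101.4 = 144.209... → 144.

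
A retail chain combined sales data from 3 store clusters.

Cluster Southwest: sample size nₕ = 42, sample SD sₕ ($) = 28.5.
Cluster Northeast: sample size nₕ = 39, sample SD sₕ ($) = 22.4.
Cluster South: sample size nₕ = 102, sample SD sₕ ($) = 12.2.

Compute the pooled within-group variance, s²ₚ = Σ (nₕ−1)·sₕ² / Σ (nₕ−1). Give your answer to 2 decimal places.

Southwest: (42−1)·28.5² = 41·812.25 = 33302.25
Northeast: (39−1)·22.4² = 38·501.76 = 19066.88
South: (102−1)·12.2² = 101·148.84 = 15032.84
Numerator = 67401.97; denominator = Σ(nₕ−1) = 180.
s²ₚ = 67401.97/180 = 374.4554... → 374.46.

374.46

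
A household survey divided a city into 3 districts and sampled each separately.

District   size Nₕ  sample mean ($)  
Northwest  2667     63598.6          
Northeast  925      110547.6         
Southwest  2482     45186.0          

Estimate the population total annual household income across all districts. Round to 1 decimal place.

Northwest: 2667·63598.6 = 169617466.2
Northeast: 925·110547.6 = 102256530
Southwest: 2482·45186.0 = 112151652
τ̂ = Σ Nₕx̄ₕ = 384025648.2.

384025648.2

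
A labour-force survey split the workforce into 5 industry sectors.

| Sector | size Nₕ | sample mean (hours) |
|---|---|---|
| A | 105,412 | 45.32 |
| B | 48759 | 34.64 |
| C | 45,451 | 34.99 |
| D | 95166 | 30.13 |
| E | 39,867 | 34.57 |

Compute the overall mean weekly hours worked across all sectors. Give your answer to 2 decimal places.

36.76

N = 334655; weights Wₕ = Nₕ/N = (0.3150, 0.1457, 0.1358, 0.2844, 0.1191).
x̄_st = Σ Wₕ·x̄ₕ = 0.3150·45.32 + 0.1457·34.64 + 0.1358·34.99 + 0.2844·30.13 + 0.1191·34.57 ≈ 36.7607...
→ 36.76.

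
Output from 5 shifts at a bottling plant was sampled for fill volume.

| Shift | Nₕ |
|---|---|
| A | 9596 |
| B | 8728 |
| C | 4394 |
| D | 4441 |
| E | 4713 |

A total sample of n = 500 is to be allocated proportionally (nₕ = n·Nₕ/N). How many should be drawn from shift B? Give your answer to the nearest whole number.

137

N = 9596 + 8728 + 4394 + 4441 + 4713 = 31872.
n_B = 500·8728/31872 = 136.923... → 137.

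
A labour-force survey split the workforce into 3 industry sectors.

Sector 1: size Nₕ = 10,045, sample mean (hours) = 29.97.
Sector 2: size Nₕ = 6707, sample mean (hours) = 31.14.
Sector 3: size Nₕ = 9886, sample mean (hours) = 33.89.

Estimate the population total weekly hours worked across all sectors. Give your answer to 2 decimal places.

1: 10045·29.97 = 301048.65
2: 6707·31.14 = 208855.98
3: 9886·33.89 = 335036.54
τ̂ = Σ Nₕx̄ₕ = 844941.17.

844941.17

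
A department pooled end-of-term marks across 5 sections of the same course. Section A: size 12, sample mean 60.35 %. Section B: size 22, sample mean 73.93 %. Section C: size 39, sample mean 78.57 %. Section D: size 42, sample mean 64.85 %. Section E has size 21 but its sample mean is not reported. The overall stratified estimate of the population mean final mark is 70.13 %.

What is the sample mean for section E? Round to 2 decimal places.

Σ Nₕx̄ₕ = N·μ, so 21·x̄_E = 136·70.13 − (12·60.35 + 22·73.93 + 39·78.57 + 42·64.85).
= 9537.68 − 8138.59 = 1399.09.
x̄_E = 1399.09 / 21 = 66.6233... → 66.62.

66.62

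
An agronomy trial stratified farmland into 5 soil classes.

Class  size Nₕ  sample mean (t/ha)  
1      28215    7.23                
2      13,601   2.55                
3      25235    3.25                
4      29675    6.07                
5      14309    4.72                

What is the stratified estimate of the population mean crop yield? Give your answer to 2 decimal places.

5.12

x̄_st = (Σ Nₕx̄ₕ) / (Σ Nₕ) = (28215·7.23 + 13601·2.55 + 25235·3.25 + 29675·6.07 + 14309·4.72) / 111035
= 568356.48 / 111035 = 5.1187... → 5.12.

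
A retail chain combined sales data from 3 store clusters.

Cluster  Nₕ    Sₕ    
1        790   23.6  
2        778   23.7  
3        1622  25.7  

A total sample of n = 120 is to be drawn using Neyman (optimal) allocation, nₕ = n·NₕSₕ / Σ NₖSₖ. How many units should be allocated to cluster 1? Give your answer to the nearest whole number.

28

1: NₕSₕ = 790·23.6 = 18644
2: NₕSₕ = 778·23.7 = 18438.6
3: NₕSₕ = 1622·25.7 = 41685.4
Σ NₕSₕ = 78768.
n_1 = 120·18644/78768 = 28.403... → 28.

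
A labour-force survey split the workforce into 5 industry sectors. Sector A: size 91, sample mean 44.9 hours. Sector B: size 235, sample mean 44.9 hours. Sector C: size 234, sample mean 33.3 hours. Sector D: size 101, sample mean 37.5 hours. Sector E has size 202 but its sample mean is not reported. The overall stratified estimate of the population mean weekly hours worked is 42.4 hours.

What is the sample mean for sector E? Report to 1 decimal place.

N = 91 + 235 + 234 + 101 + 202 = 863.
Overall total = μ·N = 42.4·863 = 36591.2.
Subtract the known strata: 91·44.9 + 235·44.9 + 234·33.3 + 101·37.5 = 26217.1.
Remaining total for sector E: 36591.2 − 26217.1 = 10374.1.
Divide by its size: 10374.1 / 202 = 51.357... → 51.4.

51.4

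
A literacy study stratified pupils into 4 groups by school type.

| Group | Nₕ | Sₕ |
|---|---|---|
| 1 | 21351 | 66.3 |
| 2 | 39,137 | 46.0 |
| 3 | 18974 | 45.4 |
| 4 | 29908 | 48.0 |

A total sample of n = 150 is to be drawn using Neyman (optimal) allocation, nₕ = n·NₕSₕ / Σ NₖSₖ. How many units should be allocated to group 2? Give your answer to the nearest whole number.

49

1: NₕSₕ = 21351·66.3 = 1415571.3
2: NₕSₕ = 39137·46.0 = 1800302
3: NₕSₕ = 18974·45.4 = 861419.6
4: NₕSₕ = 29908·48.0 = 1435584
Σ NₕSₕ = 5512876.9.
n_2 = 150·1800302/5512876.9 = 48.984... → 49.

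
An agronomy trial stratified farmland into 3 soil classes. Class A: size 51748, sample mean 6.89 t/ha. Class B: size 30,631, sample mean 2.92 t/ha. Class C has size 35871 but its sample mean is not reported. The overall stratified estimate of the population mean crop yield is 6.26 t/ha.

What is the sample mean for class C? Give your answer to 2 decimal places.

8.20

N = 51748 + 30631 + 35871 = 118250.
Overall total = μ·N = 6.26·118250 = 740245.
Subtract the known strata: 51748·6.89 + 30631·2.92 = 445986.24.
Remaining total for class C: 740245 − 445986.24 = 294258.76.
Divide by its size: 294258.76 / 35871 = 8.2032... → 8.20.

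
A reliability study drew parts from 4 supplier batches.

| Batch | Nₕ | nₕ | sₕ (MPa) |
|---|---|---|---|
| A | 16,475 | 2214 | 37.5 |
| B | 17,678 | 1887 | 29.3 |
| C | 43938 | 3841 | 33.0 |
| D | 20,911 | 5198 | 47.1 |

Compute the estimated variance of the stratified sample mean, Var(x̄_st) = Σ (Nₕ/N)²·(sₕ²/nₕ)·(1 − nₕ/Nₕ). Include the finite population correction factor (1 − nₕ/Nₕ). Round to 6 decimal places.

0.093452

N = 99002. Term for each stratum: Wₕ²sₕ²/nₕ·(1−nₕ/Nₕ).
Var(x̄_st) = 0.015225529 + 0.012957409 + 0.050962157 + 0.014307097 = 0.093452192 → 0.093452.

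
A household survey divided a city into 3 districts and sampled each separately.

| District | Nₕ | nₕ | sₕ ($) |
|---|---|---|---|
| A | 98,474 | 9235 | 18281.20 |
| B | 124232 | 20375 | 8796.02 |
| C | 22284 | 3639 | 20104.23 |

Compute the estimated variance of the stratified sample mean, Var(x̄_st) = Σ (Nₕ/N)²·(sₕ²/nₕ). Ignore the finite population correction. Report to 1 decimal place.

7742.2

N = 244990; Wₕ = Nₕ/N.
district A: (98474/244990)²·18281.20²/9235 = 5846.8095
district B: (124232/244990)²·8796.02²/20375 = 976.4388
district C: (22284/244990)²·20104.23²/3639 = 918.9300
Sum = 7742.1783 → 7742.2.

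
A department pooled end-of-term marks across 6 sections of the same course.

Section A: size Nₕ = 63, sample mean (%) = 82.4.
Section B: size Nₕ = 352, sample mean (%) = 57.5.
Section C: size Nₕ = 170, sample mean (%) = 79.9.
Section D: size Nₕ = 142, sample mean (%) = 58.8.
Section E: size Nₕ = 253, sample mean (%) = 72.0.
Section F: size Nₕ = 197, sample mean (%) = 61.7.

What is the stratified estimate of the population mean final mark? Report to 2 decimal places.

N = 63 + 352 + 170 + 142 + 253 + 197 = 1177.
Weight each subgroup mean by Nₕ/N and sum.
Σ Nₕx̄ₕ = 63·82.4 + 352·57.5 + 170·79.9 + 142·58.8 + 253·72.0 + 197·61.7 = 5191.2 + 20240 + 13583 + 8349.6 + 18216 + 12154.9 = 77734.7.
Divide by N: 77734.7 / 1177 = 66.0448... → 66.04.

66.04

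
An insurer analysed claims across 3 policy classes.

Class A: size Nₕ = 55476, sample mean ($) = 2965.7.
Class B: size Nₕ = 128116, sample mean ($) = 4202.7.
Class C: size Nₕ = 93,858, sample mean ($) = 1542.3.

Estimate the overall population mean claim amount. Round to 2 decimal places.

3055.38

x̄_st = (Σ Nₕx̄ₕ) / (Σ Nₕ) = (55476·2965.7 + 128116·4202.7 + 93858·1542.3) / 277450
= 847715479.8 / 277450 = 3055.3811... → 3055.38.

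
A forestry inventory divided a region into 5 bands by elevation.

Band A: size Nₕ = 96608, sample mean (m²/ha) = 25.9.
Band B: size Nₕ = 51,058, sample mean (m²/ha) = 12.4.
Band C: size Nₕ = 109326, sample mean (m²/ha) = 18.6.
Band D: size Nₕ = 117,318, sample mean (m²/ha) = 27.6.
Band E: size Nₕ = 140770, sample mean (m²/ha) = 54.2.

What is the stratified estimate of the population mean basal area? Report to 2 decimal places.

x̄_st = (Σ Nₕx̄ₕ) / (Σ Nₕ) = (96608·25.9 + 51058·12.4 + 109326·18.6 + 117318·27.6 + 140770·54.2) / 515080
= 16036440.8 / 515080 = 31.1339... → 31.13.

31.13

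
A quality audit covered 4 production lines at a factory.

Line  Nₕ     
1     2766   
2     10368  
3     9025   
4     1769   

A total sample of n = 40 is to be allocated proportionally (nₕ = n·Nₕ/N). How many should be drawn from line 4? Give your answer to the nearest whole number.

Share of line 4 = 1769/23928 = 0.07393.
Allocate 40 × 0.07393 = 2.957... → 3.

3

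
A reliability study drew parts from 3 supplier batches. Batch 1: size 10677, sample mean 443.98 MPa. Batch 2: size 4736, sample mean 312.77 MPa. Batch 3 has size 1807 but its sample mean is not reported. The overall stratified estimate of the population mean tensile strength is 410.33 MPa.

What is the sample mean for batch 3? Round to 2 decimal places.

N = 10677 + 4736 + 1807 = 17220.
Overall total = μ·N = 410.33·17220 = 7065882.6.
Subtract the known strata: 10677·443.98 + 4736·312.77 = 6221653.18.
Remaining total for batch 3: 7065882.6 − 6221653.18 = 844229.42.
Divide by its size: 844229.42 / 1807 = 467.1995... → 467.20.

467.20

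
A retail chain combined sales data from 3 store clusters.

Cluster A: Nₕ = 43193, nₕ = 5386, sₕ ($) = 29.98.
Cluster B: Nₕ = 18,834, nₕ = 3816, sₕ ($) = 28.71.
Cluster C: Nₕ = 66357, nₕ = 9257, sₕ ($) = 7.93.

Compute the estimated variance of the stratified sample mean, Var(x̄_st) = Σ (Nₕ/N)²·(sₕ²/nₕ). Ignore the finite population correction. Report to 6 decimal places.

0.025352

N = 128384. Term for each stratum: Wₕ²sₕ²/nₕ.
Var(x̄_st) = 0.018888690 + 0.004648591 + 0.001814796 = 0.025352077 → 0.025352.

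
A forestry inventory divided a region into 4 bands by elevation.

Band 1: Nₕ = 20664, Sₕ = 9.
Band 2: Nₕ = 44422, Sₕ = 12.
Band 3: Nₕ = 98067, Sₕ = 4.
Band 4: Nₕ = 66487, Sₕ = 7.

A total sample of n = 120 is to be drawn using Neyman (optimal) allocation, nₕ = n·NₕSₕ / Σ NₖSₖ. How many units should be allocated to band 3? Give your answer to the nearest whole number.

1: NₕSₕ = 20664·9 = 185976
2: NₕSₕ = 44422·12 = 533064
3: NₕSₕ = 98067·4 = 392268
4: NₕSₕ = 66487·7 = 465409
Σ NₕSₕ = 1576717.
n_3 = 120·392268/1576717 = 29.855... → 30.

30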